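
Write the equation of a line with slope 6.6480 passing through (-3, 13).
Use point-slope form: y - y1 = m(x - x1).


y - 13 = 6.6480(x + 3)
y = 6.6480x + 13 - 6.6480*(-3)
y = 6.6480x + 32.9440

y = 6.6480x + 32.9440


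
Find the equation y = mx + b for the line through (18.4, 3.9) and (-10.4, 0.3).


m = (-3.6)/(-28.8) = 0.1250
b = y1 - m*x1 = 3.9 - (-3.6*18.4)/(-28.8) = 3.9 - 2.3000 = 1.6000

y = 0.1250x + 1.6000


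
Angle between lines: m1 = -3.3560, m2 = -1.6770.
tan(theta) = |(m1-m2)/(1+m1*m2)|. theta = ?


m1-m2 = -1.679
1+m1*m2 = 6.628012
tan(theta) = |-1.679/6.628012| = 0.253319
theta = arctan(|-1.679/6.628012|) = 14.2151 degrees (acute angle)

14.2151 degrees


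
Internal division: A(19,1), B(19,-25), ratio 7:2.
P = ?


Px = (7*19 + 2*19)/9 = 171/9 = 19.0000
Py = (7*(-25) + 2*1)/9 = -173/9 = -19.2222

P = (19.0000, -19.2222)


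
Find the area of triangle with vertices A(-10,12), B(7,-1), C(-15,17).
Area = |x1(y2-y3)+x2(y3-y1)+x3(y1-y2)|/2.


-10*(-1-17) = 180
7*(17-12) = 35
-15*(12+ 1) = -195
sum = 20
Area = |20|/2 = 10.0000

10.0000 sq units


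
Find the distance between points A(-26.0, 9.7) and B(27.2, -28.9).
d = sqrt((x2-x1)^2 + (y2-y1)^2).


dx = 27.2 + 26.0 = 53.2
dy = -28.9 - 9.7 = -38.6
d = sqrt(2830.24 + 1489.96) = sqrt(4320.2) = 65.7282

65.7282


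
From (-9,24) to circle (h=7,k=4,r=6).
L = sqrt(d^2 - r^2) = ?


d = sqrt((-9-7)^2 + (24-4)^2) = sqrt(256+400) = 25.6125
L = sqrt(656.0000 - 36) = sqrt(620.0000) = 24.8998

24.8998


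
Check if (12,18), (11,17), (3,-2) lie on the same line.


12*(17+ 2) + 11*(-2-18) + 3*(18-17)
= 228 - 220 + 3 = 11

No, not collinear (determinant = 11)


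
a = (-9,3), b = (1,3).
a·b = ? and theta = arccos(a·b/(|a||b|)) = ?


a·b = -9*1 + 3*3 = -9 + 9 = 0
|a| = sqrt(81+9) = 9.4868
|b| = sqrt(1+9) = 3.1623
cos(theta) = 0/(sqrt(90)*sqrt(10)) = 0/sqrt(900) = 0
theta = arccos(0/sqrt(900)) = 90.0000 degrees

a·b = 0, theta = 90.0000 deg


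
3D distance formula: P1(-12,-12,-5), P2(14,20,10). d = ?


dx=26, dy=32, dz=15
d = sqrt(676+1024+225) = sqrt(1925) = 43.8748

43.8748


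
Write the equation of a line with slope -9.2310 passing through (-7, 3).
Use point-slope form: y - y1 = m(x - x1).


y - 3 = -9.2310(x + 7)
y = -9.2310x + 3 + 9.2310*(-7)
y = -9.2310x - 61.6170

y = -9.2310x - 61.6170


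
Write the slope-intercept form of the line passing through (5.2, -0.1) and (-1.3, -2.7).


m = (-2.6)/(-6.5) = 0.4000
b = y1 - m*x1 = -0.1 - (-2.6*5.2)/(-6.5) = -0.1 - 2.0800 = -2.1800

y = 0.4000x - 2.1800


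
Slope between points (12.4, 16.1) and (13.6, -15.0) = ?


dy = -15.0 - 16.1 = -31.1
dx = 13.6 - 12.4 = 1.2
m = -31.1/1.2 = -25.9167

m = -25.9167


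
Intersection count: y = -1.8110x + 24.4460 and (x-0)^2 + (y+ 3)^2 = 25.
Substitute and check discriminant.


Substitute y = -1.8110x + 24.4460: (x-0)^2 + (-1.8110x+24.4460+ 3)^2 = 25
Expand to Ax^2 + Bx + C = 0, where b-k = 27.446
A = 1+m^2 = 4.279721
B = 2(m(b-k) - h) = 2(-1.8110*27.446 - 0) = -99.409412
C = h^2 + (b-k)^2 - r^2 = 0 + 753.282916 - 25 = 728.282916
disc = B^2-4AC = 9882.2312 - 12467.3908 = -2585.1596
disc < 0

0 intersection points


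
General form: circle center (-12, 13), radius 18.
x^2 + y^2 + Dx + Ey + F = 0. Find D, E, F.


(x+ 12)^2 + (y-13)^2 = 18^2
D = -2h = 24, E = -2k = -26
F = h^2+k^2-r^2 = 144+169-324 = -11

D = 24, E = -26, F = -11


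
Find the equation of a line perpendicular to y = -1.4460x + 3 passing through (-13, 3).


Perpendicular slope = -1/m1 = -1/(-1.4460) = 0.6916
b2 = y0 - m2*x0 = 3 - 13/(-1.4460) = 3 + 8.9903 = 11.9903

y = 0.6916x + 11.9903


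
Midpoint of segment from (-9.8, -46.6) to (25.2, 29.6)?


Mx = (-9.8 + 25.2)/2 = 15.4/2 = 7.7000
My = (-46.6 + 29.6)/2 = -17.0/2 = -8.5000

(7.7000, -8.5000)


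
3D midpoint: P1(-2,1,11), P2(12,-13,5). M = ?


Mx = (-2+12)/2 = 5.0000
My = (1- 13)/2 = -6.0000
Mz = (11+5)/2 = 8.0000

M = (5.0000, -6.0000, 8.0000)


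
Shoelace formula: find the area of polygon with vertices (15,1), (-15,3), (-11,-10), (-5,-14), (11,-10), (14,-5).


sum(xi*y_{i+1}) = 15*3 - 15*(-10) - 11*(-14) - 5*(-10) + 11*(-5) + 14*1 = 358
sum(yi*x_{i+1}) = 1*(-15) + 3*(-11) - 10*(-5) - 14*11 - 10*14 - 5*15 = -367
Area = |358 + 367|/2 = 725/2 = 362.5000

362.5000 sq units


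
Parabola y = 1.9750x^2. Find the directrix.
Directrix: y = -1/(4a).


a = 1.9750
1/(4a) = 0.1266
directrix: y = -0.1266 = -0.1266

y = -0.1266


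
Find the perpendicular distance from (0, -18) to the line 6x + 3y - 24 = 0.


|6*0 + 3*(-18) - 24| = |-78| = 78
sqrt(36 + 9) = sqrt(45) = 6.7082
d = 78/sqrt(45) = 11.6276

11.6276


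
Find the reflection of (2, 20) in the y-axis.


Reflection rule for y-axis: (-x, y)
(2, 20) -> (-2, 20)

(-2, 20)


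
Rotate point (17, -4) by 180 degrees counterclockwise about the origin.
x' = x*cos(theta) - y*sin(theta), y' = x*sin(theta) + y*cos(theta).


cos(180) = -1, sin(180) = 0
x' = 17*(-1) + 4*0 = -17
y' = 17*0 - 4*(-1) = 4

(-17, 4)


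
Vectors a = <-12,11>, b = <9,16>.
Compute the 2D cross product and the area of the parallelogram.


cross = -12*16 - 11*9 = -192 - 99 = -291
Parallelogram area = |-291| = 291

cross = -291, parallelogram area = 291


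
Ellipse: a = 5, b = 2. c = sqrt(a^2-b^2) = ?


c^2 = 5^2 - 2^2 = 25 - 4 = 21
c = sqrt(21) = 4.5826

c = 4.5826


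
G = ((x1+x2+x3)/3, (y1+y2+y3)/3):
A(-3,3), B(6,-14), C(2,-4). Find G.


Gx = (-3+6+2)/3 = 5/3 = 1.6667
Gy = (3- 14- 4)/3 = -15/3 = -5.0000

G = (1.6667, -5.0000)


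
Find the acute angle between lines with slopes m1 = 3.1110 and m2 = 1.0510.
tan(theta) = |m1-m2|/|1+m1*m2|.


m1-m2 = 2.06
1+m1*m2 = 4.269661
tan(theta) = |2.06/4.269661| = 0.482474
theta = arctan(|2.06/4.269661|) = 25.7561 degrees (acute angle)

25.7561 degrees


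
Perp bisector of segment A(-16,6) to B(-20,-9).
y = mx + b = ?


Midpoint = (-18, -1.5)
Slope of AB = dy/dx = -15/(-4) = 3.7500
Perp slope = -dx/dy = -4/15 = -0.2667
b = My - (perp slope)*Mx = -1.5 + (-4*(-18))/(-15) = -1.5 - 4.8000 = -6.3000

y = -0.2667x - 6.3000


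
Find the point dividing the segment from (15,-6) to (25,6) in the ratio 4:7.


Px = (4*25 + 7*15)/11 = 205/11 = 18.6364
Py = (4*6 + 7*(-6))/11 = -18/11 = -1.6364

P = (18.6364, -1.6364)


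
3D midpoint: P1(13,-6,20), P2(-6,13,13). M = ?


Mx = (13- 6)/2 = 3.5000
My = (-6+13)/2 = 3.5000
Mz = (20+13)/2 = 16.5000

M = (3.5000, 3.5000, 16.5000)


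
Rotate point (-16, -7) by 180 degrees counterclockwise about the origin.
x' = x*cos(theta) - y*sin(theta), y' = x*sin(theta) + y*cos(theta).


cos(180) = -1, sin(180) = 0
x' = -16*(-1) + 7*0 = 16
y' = -16*0 - 7*(-1) = 7

(16, 7)


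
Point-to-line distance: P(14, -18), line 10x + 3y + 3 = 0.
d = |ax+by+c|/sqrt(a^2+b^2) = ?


|10*14 + 3*(-18) + 3| = |89| = 89
sqrt(100 + 9) = sqrt(109) = 10.4403
d = 89/sqrt(109) = 8.5247

8.5247


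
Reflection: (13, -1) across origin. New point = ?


Reflection rule for origin: (-x, -y)
(13, -1) -> (-13, 1)

(-13, 1)


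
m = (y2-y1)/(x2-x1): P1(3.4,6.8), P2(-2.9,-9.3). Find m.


dy = -9.3 - 6.8 = -16.1
dx = -2.9 - 3.4 = -6.3
m = -16.1/(-6.3) = 2.5556

m = 2.5556


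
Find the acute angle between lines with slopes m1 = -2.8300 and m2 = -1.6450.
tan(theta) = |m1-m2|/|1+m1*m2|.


m1-m2 = -1.185
1+m1*m2 = 5.65535
tan(theta) = |-1.185/5.65535| = 0.209536
theta = arctan(|-1.185/5.65535|) = 11.8343 degrees (acute angle)

11.8343 degrees


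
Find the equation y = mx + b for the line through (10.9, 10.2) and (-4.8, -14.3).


m = (-24.5)/(-15.7) = 1.5605
b = y1 - m*x1 = 10.2 - (-24.5*10.9)/(-15.7) = 10.2 - 17.0096 = -6.8096

y = 1.5605x - 6.8096


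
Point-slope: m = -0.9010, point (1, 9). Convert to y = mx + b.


y - 9 = -0.9010(x - 1)
y = -0.9010x + 9 + 0.9010*1
y = -0.9010x + 9.9010

y = -0.9010x + 9.9010


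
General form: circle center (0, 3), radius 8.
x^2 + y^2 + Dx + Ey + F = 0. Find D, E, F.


(x-0)^2 + (y-3)^2 = 8^2
D = -2h = 0, E = -2k = -6
F = h^2+k^2-r^2 = 0+9-64 = -55

D = 0, E = -6, F = -55


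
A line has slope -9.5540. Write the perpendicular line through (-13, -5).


Perpendicular slope = -1/m1 = -1/(-9.5540) = 0.1047
b2 = y0 - m2*x0 = -5 - 13/(-9.5540) = -5 + 1.3607 = -3.6393

y = 0.1047x - 3.6393


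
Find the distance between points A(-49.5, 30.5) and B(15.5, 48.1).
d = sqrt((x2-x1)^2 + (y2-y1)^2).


dx = 15.5 + 49.5 = 65.0
dy = 48.1 - 30.5 = 17.6
d = sqrt(4225.0 + 309.76) = sqrt(4534.76) = 67.3406

67.3406


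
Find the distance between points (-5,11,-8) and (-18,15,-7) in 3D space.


dx=-13, dy=4, dz=1
d = sqrt(169+16+1) = sqrt(186) = 13.6382

13.6382


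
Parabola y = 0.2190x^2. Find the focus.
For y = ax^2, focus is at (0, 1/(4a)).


a = 0.2190
4a = 0.8760
focus = (0, 1/0.8760) = (0, 1.1416)

Focus = (0, 1.1416)


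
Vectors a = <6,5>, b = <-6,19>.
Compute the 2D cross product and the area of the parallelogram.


cross = 6*19 - 5*(-6) = 114 + 30 = 144
Parallelogram area = |144| = 144

cross = 144, parallelogram area = 144


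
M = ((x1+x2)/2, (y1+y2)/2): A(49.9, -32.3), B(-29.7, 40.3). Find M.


Mx = (49.9 - 29.7)/2 = 20.2/2 = 10.1000
My = (-32.3 + 40.3)/2 = 8.0/2 = 4.0000

(10.1000, 4.0000)


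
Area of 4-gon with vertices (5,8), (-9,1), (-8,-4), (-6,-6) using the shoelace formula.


sum(xi*y_{i+1}) = 5*1 - 9*(-4) - 8*(-6) - 6*8 = 41
sum(yi*x_{i+1}) = 8*(-9) + 1*(-8) - 4*(-6) - 6*5 = -86
Area = |41 + 86|/2 = 127/2 = 63.5000

63.5000 sq units


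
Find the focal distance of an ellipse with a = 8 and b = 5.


c^2 = 8^2 - 5^2 = 64 - 25 = 39
c = sqrt(39) = 6.2450

c = 6.2450


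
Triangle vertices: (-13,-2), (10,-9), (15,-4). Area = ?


-13*(-9+ 4) = 65
10*(-4+ 2) = -20
15*(-2+ 9) = 105
sum = 150
Area = |150|/2 = 75.0000

75.0000 sq units


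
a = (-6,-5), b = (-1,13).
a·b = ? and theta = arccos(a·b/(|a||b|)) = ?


a·b = -6*(-1) - 5*13 = 6 - 65 = -59
|a| = sqrt(36+25) = 7.8102
|b| = sqrt(1+169) = 13.0384
cos(theta) = -59/(sqrt(61)*sqrt(170)) = -59/sqrt(10370) = -0.579379
theta = arccos(-59/sqrt(10370)) = 125.4069 degrees

a·b = -59, theta = 125.4069 deg


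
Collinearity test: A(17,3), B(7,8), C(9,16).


17*(8-16) + 7*(16-3) + 9*(3-8)
= -136 + 91 - 45 = -90

No, not collinear (determinant = -90)


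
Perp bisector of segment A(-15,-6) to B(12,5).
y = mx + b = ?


Midpoint = (-1.5, -0.5)
Slope of AB = dy/dx = 11/27 = 0.4074
Perp slope = -dx/dy = -27/11 = -2.4545
b = My - (perp slope)*Mx = -0.5 + (27*(-1.5))/11 = -0.5 - 3.6818 = -4.1818

y = -2.4545x - 4.1818


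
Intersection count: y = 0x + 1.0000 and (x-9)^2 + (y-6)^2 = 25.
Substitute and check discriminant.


Substitute y = 0x + 1.0000: (x-9)^2 + (0x+1.0000-6)^2 = 25
Expand to Ax^2 + Bx + C = 0, where b-k = -5
A = 1+m^2 = 1
B = 2(m(b-k) - h) = 2(0*(-5) - 9) = -18
C = h^2 + (b-k)^2 - r^2 = 81 + 25 - 25 = 81
disc = B^2-4AC = 324.0000 - 324.0000 = 0
disc = 0

1 intersection point (tangent)


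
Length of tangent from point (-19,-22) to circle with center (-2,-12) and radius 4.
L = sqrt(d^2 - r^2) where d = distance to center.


d = sqrt((-19+ 2)^2 + (-22+ 12)^2) = sqrt(289+100) = 19.7231
L = sqrt(389.0000 - 16) = sqrt(373.0000) = 19.3132

19.3132


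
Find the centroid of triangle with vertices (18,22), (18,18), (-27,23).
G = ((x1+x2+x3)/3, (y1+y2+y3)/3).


Gx = (18+18- 27)/3 = 9/3 = 3.0000
Gy = (22+18+23)/3 = 63/3 = 21.0000

G = (3.0000, 21.0000)


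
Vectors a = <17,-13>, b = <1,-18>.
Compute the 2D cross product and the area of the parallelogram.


cross = 17*(-18) + 13*1 = -306 + 13 = -293
Parallelogram area = |-293| = 293

cross = -293, parallelogram area = 293


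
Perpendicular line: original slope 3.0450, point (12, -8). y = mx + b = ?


Perpendicular slope = -1/m1 = -1/3.0450 = -0.3284
b2 = y0 - m2*x0 = -8 + 12/3.0450 = -8 + 3.9409 = -4.0591

y = -0.3284x - 4.0591


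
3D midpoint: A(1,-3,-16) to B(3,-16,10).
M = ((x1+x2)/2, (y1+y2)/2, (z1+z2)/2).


Mx = (1+3)/2 = 2.0000
My = (-3- 16)/2 = -9.5000
Mz = (-16+10)/2 = -3.0000

M = (2.0000, -9.5000, -3.0000)


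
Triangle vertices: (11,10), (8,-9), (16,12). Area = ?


11*(-9-12) = -231
8*(12-10) = 16
16*(10+ 9) = 304
sum = 89
Area = |89|/2 = 44.5000

44.5000 sq units


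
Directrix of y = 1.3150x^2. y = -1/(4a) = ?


a = 1.3150
1/(4a) = 0.1901
directrix: y = -0.1901 = -0.1901

y = -0.1901


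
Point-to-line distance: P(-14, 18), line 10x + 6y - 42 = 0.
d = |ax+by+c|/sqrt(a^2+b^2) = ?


|10*(-14) + 6*18 - 42| = |-74| = 74
sqrt(100 + 36) = sqrt(136) = 11.6619
d = 74/sqrt(136) = 6.3454

6.3454


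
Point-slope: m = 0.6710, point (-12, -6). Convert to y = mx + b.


y + 6 = 0.6710(x + 12)
y = 0.6710x - 6 - 0.6710*(-12)
y = 0.6710x + 2.0520

y = 0.6710x + 2.0520


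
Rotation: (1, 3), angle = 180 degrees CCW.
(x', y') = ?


cos(180) = -1, sin(180) = 0
x' = 1*(-1) - 3*0 = -1
y' = 1*0 + 3*(-1) = -3

(-1, -3)


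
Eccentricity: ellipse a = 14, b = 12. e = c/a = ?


c = sqrt(196-144) = sqrt(52) = 7.2111
e = c/a = sqrt(52)/14 = 0.5151

e = 0.5151


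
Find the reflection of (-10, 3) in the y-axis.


Reflection rule for y-axis: (-x, y)
(-10, 3) -> (10, 3)

(10, 3)


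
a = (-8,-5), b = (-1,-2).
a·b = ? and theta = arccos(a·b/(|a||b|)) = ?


a·b = -8*(-1) - 5*(-2) = 8 + 10 = 18
|a| = sqrt(64+25) = 9.4340
|b| = sqrt(1+4) = 2.2361
cos(theta) = 18/(sqrt(89)*sqrt(5)) = 18/sqrt(445) = 0.853282
theta = arccos(18/sqrt(445)) = 31.4296 degrees

a·b = 18, theta = 31.4296 deg


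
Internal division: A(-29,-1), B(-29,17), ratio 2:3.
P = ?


Px = (2*(-29) + 3*(-29))/5 = -145/5 = -29.0000
Py = (2*17 + 3*(-1))/5 = 31/5 = 6.2000

P = (-29.0000, 6.2000)


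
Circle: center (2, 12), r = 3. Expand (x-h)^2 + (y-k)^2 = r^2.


(x-2)^2 + (y-12)^2 = 3^2
D = -2h = -4, E = -2k = -24
F = h^2+k^2-r^2 = 4+144-9 = 139

x^2 + y^2 - 4x - 24y + 139 = 0


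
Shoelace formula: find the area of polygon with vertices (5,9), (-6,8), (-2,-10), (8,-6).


sum(xi*y_{i+1}) = 5*8 - 6*(-10) - 2*(-6) + 8*9 = 184
sum(yi*x_{i+1}) = 9*(-6) + 8*(-2) - 10*8 - 6*5 = -180
Area = |184 + 180|/2 = 364/2 = 182.0000

182.0000 sq units


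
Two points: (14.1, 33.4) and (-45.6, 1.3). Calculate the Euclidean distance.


dx = -45.6 - 14.1 = -59.7
dy = 1.3 - 33.4 = -32.1
d = sqrt(3564.09 + 1030.41) = sqrt(4594.5) = 67.7827

67.7827


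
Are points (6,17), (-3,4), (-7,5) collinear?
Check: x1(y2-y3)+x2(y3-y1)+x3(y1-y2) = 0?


6*(4-5) - 3*(5-17) - 7*(17-4)
= -6 + 36 - 91 = -61

No, not collinear (determinant = -61)


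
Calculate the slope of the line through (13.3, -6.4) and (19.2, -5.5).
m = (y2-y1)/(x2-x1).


dy = -5.5 + 6.4 = 0.9
dx = 19.2 - 13.3 = 5.9
m = 0.9/5.9 = 0.1525

m = 0.1525


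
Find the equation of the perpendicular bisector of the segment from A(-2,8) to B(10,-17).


Midpoint = (4, -4.5)
Slope of AB = dy/dx = -25/12 = -2.0833
Perp slope = -dx/dy = 12/25 = 0.4800
b = My - (perp slope)*Mx = -4.5 + (12*4)/(-25) = -4.5 - 1.9200 = -6.4200

y = 0.4800x - 6.4200


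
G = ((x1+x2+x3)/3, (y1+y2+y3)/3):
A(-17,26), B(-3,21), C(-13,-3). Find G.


Gx = (-17- 3- 13)/3 = -33/3 = -11.0000
Gy = (26+21- 3)/3 = 44/3 = 14.6667

G = (-11.0000, 14.6667)


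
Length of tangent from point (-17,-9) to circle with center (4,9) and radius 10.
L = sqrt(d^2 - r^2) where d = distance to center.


d = sqrt((-17-4)^2 + (-9-9)^2) = sqrt(441+324) = 27.6586
L = sqrt(765.0000 - 100) = sqrt(665.0000) = 25.7876

25.7876


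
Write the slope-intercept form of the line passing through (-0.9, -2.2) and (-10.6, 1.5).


m = (3.7)/(-9.7) = -0.3814
b = y1 - m*x1 = -2.2 - (3.7*(-0.9))/(-9.7) = -2.2 - 0.3433 = -2.5433

y = -0.3814x - 2.5433


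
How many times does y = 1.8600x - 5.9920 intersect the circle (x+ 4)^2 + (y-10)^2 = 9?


Substitute y = 1.8600x - 5.9920: (x+ 4)^2 + (1.8600x- 5.9920-10)^2 = 9
Expand to Ax^2 + Bx + C = 0, where b-k = -15.992
A = 1+m^2 = 4.4596
B = 2(m(b-k) - h) = 2(1.8600*(-15.992) + 4) = -51.49024
C = h^2 + (b-k)^2 - r^2 = 16 + 255.744064 - 9 = 262.744064
disc = B^2-4AC = 2651.2448 - 4686.9337 = -2035.6889
disc < 0

0 intersection points


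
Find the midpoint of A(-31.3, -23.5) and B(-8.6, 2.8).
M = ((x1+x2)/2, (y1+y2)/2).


Mx = (-31.3 - 8.6)/2 = -39.9/2 = -19.9500
My = (-23.5 + 2.8)/2 = -20.7/2 = -10.3500

(-19.9500, -10.3500)


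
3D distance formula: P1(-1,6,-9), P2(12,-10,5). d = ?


dx=13, dy=-16, dz=14
d = sqrt(169+256+196) = sqrt(621) = 24.9199

24.9199


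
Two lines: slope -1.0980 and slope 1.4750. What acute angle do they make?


m1-m2 = -2.573
1+m1*m2 = -0.61955
tan(theta) = |-2.573/(-0.61955)| = 4.153014
theta = arctan(|-2.573/(-0.61955)|) = 76.4615 degrees (acute angle)

76.4615 degrees


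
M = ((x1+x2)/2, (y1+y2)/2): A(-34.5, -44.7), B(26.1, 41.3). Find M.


Mx = (-34.5 + 26.1)/2 = -8.4/2 = -4.2000
My = (-44.7 + 41.3)/2 = -3.4/2 = -1.7000

(-4.2000, -1.7000)


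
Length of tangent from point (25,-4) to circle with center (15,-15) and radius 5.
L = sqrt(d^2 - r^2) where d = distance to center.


d = sqrt((25-15)^2 + (-4+ 15)^2) = sqrt(100+121) = 14.8661
L = sqrt(221.0000 - 25) = sqrt(196.0000) = 14.0000

14.0000


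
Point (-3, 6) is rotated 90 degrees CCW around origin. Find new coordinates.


cos(90) = 0, sin(90) = 1
x' = -3*0 - 6*1 = -6
y' = -3*1 + 6*0 = -3

(-6, -3)


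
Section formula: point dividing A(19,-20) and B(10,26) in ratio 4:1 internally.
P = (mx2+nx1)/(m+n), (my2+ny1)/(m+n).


Px = (4*10 + 1*19)/5 = 59/5 = 11.8000
Py = (4*26 + 1*(-20))/5 = 84/5 = 16.8000

P = (11.8000, 16.8000)


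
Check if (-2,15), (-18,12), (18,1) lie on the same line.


-2*(12-1) - 18*(1-15) + 18*(15-12)
= -22 + 252 + 54 = 284

No, not collinear (determinant = 284)


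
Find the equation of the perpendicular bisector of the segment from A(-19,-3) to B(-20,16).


Midpoint = (-19.5, 6.5)
Slope of AB = dy/dx = 19/(-1) = -19.0000
Perp slope = -dx/dy = 1/19 = 0.0526
b = My - (perp slope)*Mx = 6.5 + (-1*(-19.5))/19 = 6.5 + 1.0263 = 7.5263

y = 0.0526x + 7.5263


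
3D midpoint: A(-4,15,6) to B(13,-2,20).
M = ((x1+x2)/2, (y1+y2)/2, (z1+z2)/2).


Mx = (-4+13)/2 = 4.5000
My = (15- 2)/2 = 6.5000
Mz = (6+20)/2 = 13.0000

M = (4.5000, 6.5000, 13.0000)


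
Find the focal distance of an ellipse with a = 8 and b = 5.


c^2 = 8^2 - 5^2 = 64 - 25 = 39
c = sqrt(39) = 6.2450

c = 6.2450


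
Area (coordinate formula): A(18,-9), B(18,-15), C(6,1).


18*(-15-1) = -288
18*(1+ 9) = 180
6*(-9+ 15) = 36
sum = -72
Area = |-72|/2 = 36.0000

36.0000 sq units


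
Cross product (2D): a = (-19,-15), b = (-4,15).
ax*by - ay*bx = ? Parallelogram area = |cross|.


cross = -19*15 + 15*(-4) = -285 - 60 = -345
Parallelogram area = |-345| = 345

cross = -345, parallelogram area = 345


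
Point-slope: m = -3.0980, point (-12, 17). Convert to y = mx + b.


y - 17 = -3.0980(x + 12)
y = -3.0980x + 17 + 3.0980*(-12)
y = -3.0980x - 20.1760

y = -3.0980x - 20.1760


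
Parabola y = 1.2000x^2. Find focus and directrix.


a = 1.2000
1/(4a) = 0.2083
Focus = (0, 0.2083)
Directrix: y = -0.2083

Focus = (0, 0.2083), Directrix: y = -0.2083


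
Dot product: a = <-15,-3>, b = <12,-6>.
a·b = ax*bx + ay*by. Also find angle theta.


a·b = -15*12 - 3*(-6) = -180 + 18 = -162
|a| = sqrt(225+9) = 15.2971
|b| = sqrt(144+36) = 13.4164
cos(theta) = -162/(sqrt(234)*sqrt(180)) = -162/sqrt(42120) = -0.789352
theta = arccos(-162/sqrt(42120)) = 142.1250 degrees

a·b = -162, theta = 142.1250 deg


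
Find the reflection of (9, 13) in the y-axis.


Reflection rule for y-axis: (-x, y)
(9, 13) -> (-9, 13)

(-9, 13)


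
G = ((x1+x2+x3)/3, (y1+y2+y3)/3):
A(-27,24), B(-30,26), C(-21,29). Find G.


Gx = (-27- 30- 21)/3 = -78/3 = -26.0000
Gy = (24+26+29)/3 = 79/3 = 26.3333

G = (-26.0000, 26.3333)


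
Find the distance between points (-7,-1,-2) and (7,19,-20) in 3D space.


dx=14, dy=20, dz=-18
d = sqrt(196+400+324) = sqrt(920) = 30.3315

30.3315


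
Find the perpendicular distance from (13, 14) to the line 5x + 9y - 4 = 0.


|5*13 + 9*14 - 4| = |187| = 187
sqrt(25 + 81) = sqrt(106) = 10.2956
d = 187/sqrt(106) = 18.1630

18.1630


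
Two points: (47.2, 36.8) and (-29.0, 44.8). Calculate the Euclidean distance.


dx = -29.0 - 47.2 = -76.2
dy = 44.8 - 36.8 = 8.0
d = sqrt(5806.44 + 64.0) = sqrt(5870.44) = 76.6188

76.6188


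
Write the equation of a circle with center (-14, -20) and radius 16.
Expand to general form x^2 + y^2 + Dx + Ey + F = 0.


(x+ 14)^2 + (y+ 20)^2 = 16^2
D = -2h = 28, E = -2k = 40
F = h^2+k^2-r^2 = 196+400-256 = 340

x^2 + y^2 + 28x + 40y + 340 = 0


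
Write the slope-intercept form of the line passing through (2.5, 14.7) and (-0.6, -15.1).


m = (-29.8)/(-3.1) = 9.6129
b = y1 - m*x1 = 14.7 - (-29.8*2.5)/(-3.1) = 14.7 - 24.0323 = -9.3323

y = 9.6129x - 9.3323


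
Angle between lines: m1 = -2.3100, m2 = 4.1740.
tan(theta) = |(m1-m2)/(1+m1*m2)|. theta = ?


m1-m2 = -6.484
1+m1*m2 = -8.64194
tan(theta) = |-6.484/(-8.64194)| = 0.750294
theta = arctan(|-6.484/(-8.64194)|) = 36.8807 degrees (acute angle)

36.8807 degrees


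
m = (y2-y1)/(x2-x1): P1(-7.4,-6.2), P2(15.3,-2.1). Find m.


dy = -2.1 + 6.2 = 4.1
dx = 15.3 + 7.4 = 22.7
m = 4.1/22.7 = 0.1806

m = 0.1806


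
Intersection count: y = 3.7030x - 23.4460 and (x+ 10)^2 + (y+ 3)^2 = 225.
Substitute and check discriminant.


Substitute y = 3.7030x - 23.4460: (x+ 10)^2 + (3.7030x- 23.4460+ 3)^2 = 225
Expand to Ax^2 + Bx + C = 0, where b-k = -20.446
A = 1+m^2 = 14.712209
B = 2(m(b-k) - h) = 2(3.7030*(-20.446) + 10) = -131.423076
C = h^2 + (b-k)^2 - r^2 = 100 + 418.038916 - 225 = 293.038916
disc = B^2-4AC = 17272.0249 - 17244.9991 = 27.0258
disc > 0

2 intersection points


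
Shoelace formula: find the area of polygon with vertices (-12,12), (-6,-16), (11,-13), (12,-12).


sum(xi*y_{i+1}) = -12*(-16) - 6*(-13) + 11*(-12) + 12*12 = 282
sum(yi*x_{i+1}) = 12*(-6) - 16*11 - 13*12 - 12*(-12) = -260
Area = |282 + 260|/2 = 542/2 = 271.0000

271.0000 sq units


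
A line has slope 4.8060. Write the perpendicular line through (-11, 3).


Perpendicular slope = -1/m1 = -1/4.8060 = -0.2081
b2 = y0 - m2*x0 = 3 - 11/4.8060 = 3 - 2.2888 = 0.7112

y = -0.2081x + 0.7112


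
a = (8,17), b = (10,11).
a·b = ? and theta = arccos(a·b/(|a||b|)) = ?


a·b = 8*10 + 17*11 = 80 + 187 = 267
|a| = sqrt(64+289) = 18.7883
|b| = sqrt(100+121) = 14.8661
cos(theta) = 267/(sqrt(353)*sqrt(221)) = 267/sqrt(78013) = 0.955934
theta = arccos(267/sqrt(78013)) = 17.0726 degrees

a·b = 267, theta = 17.0726 deg


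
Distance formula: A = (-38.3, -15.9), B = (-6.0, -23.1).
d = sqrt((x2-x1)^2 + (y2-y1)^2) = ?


dx = -6.0 + 38.3 = 32.3
dy = -23.1 + 15.9 = -7.2
d = sqrt(1043.29 + 51.84) = sqrt(1095.13) = 33.0927

33.0927


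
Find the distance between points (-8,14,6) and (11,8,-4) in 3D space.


dx=19, dy=-6, dz=-10
d = sqrt(361+36+100) = sqrt(497) = 22.2935

22.2935


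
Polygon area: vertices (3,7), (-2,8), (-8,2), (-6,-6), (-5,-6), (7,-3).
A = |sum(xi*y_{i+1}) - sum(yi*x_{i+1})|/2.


sum(xi*y_{i+1}) = 3*8 - 2*2 - 8*(-6) - 6*(-6) - 5*(-3) + 7*7 = 168
sum(yi*x_{i+1}) = 7*(-2) + 8*(-8) + 2*(-6) - 6*(-5) - 6*7 - 3*3 = -111
Area = |168 + 111|/2 = 279/2 = 139.5000

139.5000 sq units


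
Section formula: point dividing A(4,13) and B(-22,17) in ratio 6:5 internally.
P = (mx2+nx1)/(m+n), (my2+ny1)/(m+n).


Px = (6*(-22) + 5*4)/11 = -112/11 = -10.1818
Py = (6*17 + 5*13)/11 = 167/11 = 15.1818

P = (-10.1818, 15.1818)


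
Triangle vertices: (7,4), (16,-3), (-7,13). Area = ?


7*(-3-13) = -112
16*(13-4) = 144
-7*(4+ 3) = -49
sum = -17
Area = |-17|/2 = 8.5000

8.5000 sq units


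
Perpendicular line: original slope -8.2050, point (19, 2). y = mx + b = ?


Perpendicular slope = -1/m1 = -1/(-8.2050) = 0.1219
b2 = y0 - m2*x0 = 2 + 19/(-8.2050) = 2 - 2.3157 = -0.3157

y = 0.1219x - 0.3157


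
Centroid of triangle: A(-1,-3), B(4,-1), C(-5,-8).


Gx = (-1+4- 5)/3 = -2/3 = -0.6667
Gy = (-3- 1- 8)/3 = -12/3 = -4.0000

G = (-0.6667, -4.0000)


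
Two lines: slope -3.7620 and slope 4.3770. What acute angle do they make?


m1-m2 = -8.139
1+m1*m2 = -15.466274
tan(theta) = |-8.139/(-15.466274)| = 0.526242
theta = arctan(|-8.139/(-15.466274)|) = 27.7552 degrees (acute angle)

27.7552 degrees


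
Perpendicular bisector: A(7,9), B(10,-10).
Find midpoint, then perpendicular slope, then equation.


Midpoint = (8.5, -0.5)
Slope of AB = dy/dx = -19/3 = -6.3333
Perp slope = -dx/dy = 3/19 = 0.1579
b = My - (perp slope)*Mx = -0.5 + (3*8.5)/(-19) = -0.5 - 1.3421 = -1.8421

y = 0.1579x - 1.8421


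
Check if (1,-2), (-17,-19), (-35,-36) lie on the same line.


1*(-19+ 36) - 17*(-36+ 2) - 35*(-2+ 19)
= 17 + 578 - 595 = 0

Yes, collinear (determinant = 0)


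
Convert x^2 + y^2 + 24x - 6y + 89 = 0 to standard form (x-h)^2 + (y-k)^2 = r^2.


h = -D/2 = -24/2 = -12
k = -E/2 = 6/2 = 3
r^2 = h^2 + k^2 - F = 144 + 9 - 89 = 64
r = 8

Center (-12, 3), radius = 8


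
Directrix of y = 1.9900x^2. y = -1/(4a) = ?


a = 1.9900
1/(4a) = 0.1256
directrix: y = -0.1256 = -0.1256

y = -0.1256


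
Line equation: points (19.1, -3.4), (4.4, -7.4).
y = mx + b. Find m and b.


m = (-4.0)/(-14.7) = 0.2721
b = y1 - m*x1 = -3.4 - (-4.0*19.1)/(-14.7) = -3.4 - 5.1973 = -8.5973

y = 0.2721x - 8.5973


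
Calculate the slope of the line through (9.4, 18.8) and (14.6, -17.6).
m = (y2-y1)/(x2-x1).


dy = -17.6 - 18.8 = -36.4
dx = 14.6 - 9.4 = 5.2
m = -36.4/5.2 = -7.0000

m = -7.0000


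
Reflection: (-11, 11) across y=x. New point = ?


Reflection rule for y=x: (y, x)
(-11, 11) -> (11, -11)

(11, -11)


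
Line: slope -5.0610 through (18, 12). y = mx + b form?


y - 12 = -5.0610(x - 18)
y = -5.0610x + 12 + 5.0610*18
y = -5.0610x + 103.0980

y = -5.0610x + 103.0980


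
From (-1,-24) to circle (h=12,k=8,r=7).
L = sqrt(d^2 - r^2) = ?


d = sqrt((-1-12)^2 + (-24-8)^2) = sqrt(169+1024) = 34.5398
L = sqrt(1193.0000 - 49) = sqrt(1144.0000) = 33.8231

33.8231


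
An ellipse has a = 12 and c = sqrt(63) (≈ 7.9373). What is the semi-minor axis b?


b^2 = 12^2 - (sqrt(63))^2 = 144 - 63 = 81
b = sqrt(81) = 9

b = 9


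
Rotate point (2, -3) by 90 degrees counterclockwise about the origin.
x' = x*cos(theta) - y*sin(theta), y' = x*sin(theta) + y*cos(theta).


cos(90) = 0, sin(90) = 1
x' = 2*0 + 3*1 = 3
y' = 2*1 - 3*0 = 2

(3, 2)


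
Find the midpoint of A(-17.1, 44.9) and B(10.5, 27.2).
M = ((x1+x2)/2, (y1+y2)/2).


Mx = (-17.1 + 10.5)/2 = -6.6/2 = -3.3000
My = (44.9 + 27.2)/2 = 72.1/2 = 36.0500

(-3.3000, 36.0500)


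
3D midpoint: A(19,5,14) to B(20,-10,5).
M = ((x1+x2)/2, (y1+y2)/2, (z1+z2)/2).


Mx = (19+20)/2 = 19.5000
My = (5- 10)/2 = -2.5000
Mz = (14+5)/2 = 9.5000

M = (19.5000, -2.5000, 9.5000)


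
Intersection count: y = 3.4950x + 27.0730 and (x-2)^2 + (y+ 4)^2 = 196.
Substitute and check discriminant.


Substitute y = 3.4950x + 27.0730: (x-2)^2 + (3.4950x+27.0730+ 4)^2 = 196
Expand to Ax^2 + Bx + C = 0, where b-k = 31.073
A = 1+m^2 = 13.215025
B = 2(m(b-k) - h) = 2(3.4950*31.073 - 2) = 213.20027
C = h^2 + (b-k)^2 - r^2 = 4 + 965.531329 - 196 = 773.531329
disc = B^2-4AC = 45454.3551 - 40888.9434 = 4565.4117
disc > 0

2 intersection points


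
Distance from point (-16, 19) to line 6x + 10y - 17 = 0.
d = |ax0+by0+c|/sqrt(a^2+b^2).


|6*(-16) + 10*19 - 17| = |77| = 77
sqrt(36 + 100) = sqrt(136) = 11.6619
d = 77/sqrt(136) = 6.6027

6.6027


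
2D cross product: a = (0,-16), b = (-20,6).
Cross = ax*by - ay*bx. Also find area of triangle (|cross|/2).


cross = 0*6 + 16*(-20) = 0 - 320 = -320
Triangle area = |-320|/2 = 320/2 = 160.0000

cross = -320, triangle area = 160.0000


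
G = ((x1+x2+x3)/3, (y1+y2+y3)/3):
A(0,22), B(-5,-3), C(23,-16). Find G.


Gx = (0- 5+23)/3 = 18/3 = 6.0000
Gy = (22- 3- 16)/3 = 3/3 = 1.0000

G = (6.0000, 1.0000)


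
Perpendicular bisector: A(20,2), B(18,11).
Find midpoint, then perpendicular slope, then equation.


Midpoint = (19, 6.5)
Slope of AB = dy/dx = 9/(-2) = -4.5000
Perp slope = -dx/dy = 2/9 = 0.2222
b = My - (perp slope)*Mx = 6.5 + (-2*19)/9 = 6.5 - 4.2222 = 2.2778

y = 0.2222x + 2.2778


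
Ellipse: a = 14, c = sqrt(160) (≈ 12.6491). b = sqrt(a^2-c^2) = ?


b^2 = 14^2 - (sqrt(160))^2 = 196 - 160 = 36
b = sqrt(36) = 6

b = 6


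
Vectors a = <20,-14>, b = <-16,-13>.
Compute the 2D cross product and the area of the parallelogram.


cross = 20*(-13) + 14*(-16) = -260 - 224 = -484
Parallelogram area = |-484| = 484

cross = -484, parallelogram area = 484


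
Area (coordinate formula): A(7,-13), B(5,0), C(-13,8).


7*(0-8) = -56
5*(8+ 13) = 105
-13*(-13-0) = 169
sum = 218
Area = |218|/2 = 109.0000

109.0000 sq units


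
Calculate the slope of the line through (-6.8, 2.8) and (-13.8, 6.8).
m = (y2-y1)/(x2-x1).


dy = 6.8 - 2.8 = 4.0
dx = -13.8 + 6.8 = -7
m = 4.0/(-7) = -0.5714

m = -0.5714


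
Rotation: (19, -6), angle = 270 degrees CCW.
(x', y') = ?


cos(270) = 0, sin(270) = -1
x' = 19*0 + 6*(-1) = -6
y' = 19*(-1) - 6*0 = -19

(-6, -19)


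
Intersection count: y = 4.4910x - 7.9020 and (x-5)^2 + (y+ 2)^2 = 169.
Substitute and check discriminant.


Substitute y = 4.4910x - 7.9020: (x-5)^2 + (4.4910x- 7.9020+ 2)^2 = 169
Expand to Ax^2 + Bx + C = 0, where b-k = -5.902
A = 1+m^2 = 21.169081
B = 2(m(b-k) - h) = 2(4.4910*(-5.902) - 5) = -63.011764
C = h^2 + (b-k)^2 - r^2 = 25 + 34.833604 - 169 = -109.166396
disc = B^2-4AC = 3970.4824 + 9243.8091 = 13214.2915
disc > 0

2 intersection points


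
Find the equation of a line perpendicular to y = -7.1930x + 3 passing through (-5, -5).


Perpendicular slope = -1/m1 = -1/(-7.1930) = 0.1390
b2 = y0 - m2*x0 = -5 - 5/(-7.1930) = -5 + 0.6951 = -4.3049

y = 0.1390x - 4.3049


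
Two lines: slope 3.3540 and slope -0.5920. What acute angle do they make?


m1-m2 = 3.946
1+m1*m2 = -0.985568
tan(theta) = |3.946/(-0.985568)| = 4.003783
theta = arctan(|3.946/(-0.985568)|) = 75.9765 degrees (acute angle)

75.9765 degrees


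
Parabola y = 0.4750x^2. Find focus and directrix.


a = 0.4750
1/(4a) = 0.5263
Focus = (0, 0.5263)
Directrix: y = -0.5263

Focus = (0, 0.5263), Directrix: y = -0.5263


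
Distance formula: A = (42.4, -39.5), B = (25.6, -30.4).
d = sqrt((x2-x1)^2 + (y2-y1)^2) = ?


dx = 25.6 - 42.4 = -16.8
dy = -30.4 + 39.5 = 9.1
d = sqrt(282.24 + 82.81) = sqrt(365.05) = 19.1063

19.1063


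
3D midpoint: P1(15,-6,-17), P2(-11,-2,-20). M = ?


Mx = (15- 11)/2 = 2.0000
My = (-6- 2)/2 = -4.0000
Mz = (-17- 20)/2 = -18.5000

M = (2.0000, -4.0000, -18.5000)


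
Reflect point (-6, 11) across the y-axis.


Reflection rule for y-axis: (-x, y)
(-6, 11) -> (6, 11)

(6, 11)


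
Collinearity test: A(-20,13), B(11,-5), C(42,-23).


-20*(-5+ 23) + 11*(-23-13) + 42*(13+ 5)
= -360 - 396 + 756 = 0

Yes, collinear (determinant = 0)


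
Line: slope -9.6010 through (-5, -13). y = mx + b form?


y + 13 = -9.6010(x + 5)
y = -9.6010x - 13 + 9.6010*(-5)
y = -9.6010x - 61.0050

y = -9.6010x - 61.0050


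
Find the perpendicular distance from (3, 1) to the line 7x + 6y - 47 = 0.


|7*3 + 6*1 - 47| = |-20| = 20
sqrt(49 + 36) = sqrt(85) = 9.2195
d = 20/sqrt(85) = 2.1693

2.1693


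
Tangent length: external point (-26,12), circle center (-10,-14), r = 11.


d = sqrt((-26+ 10)^2 + (12+ 14)^2) = sqrt(256+676) = 30.5287
L = sqrt(932.0000 - 121) = sqrt(811.0000) = 28.4781

28.4781


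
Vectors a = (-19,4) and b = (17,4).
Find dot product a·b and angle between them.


a·b = -19*17 + 4*4 = -323 + 16 = -307
|a| = sqrt(361+16) = 19.4165
|b| = sqrt(289+16) = 17.4642
cos(theta) = -307/(sqrt(377)*sqrt(305)) = -307/sqrt(114985) = -0.905353
theta = arccos(-307/sqrt(114985)) = 154.8708 degrees

a·b = -307, theta = 154.8708 deg


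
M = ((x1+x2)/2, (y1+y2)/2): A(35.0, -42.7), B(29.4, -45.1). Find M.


Mx = (35.0 + 29.4)/2 = 64.4/2 = 32.2000
My = (-42.7 - 45.1)/2 = -87.8/2 = -43.9000

(32.2000, -43.9000)


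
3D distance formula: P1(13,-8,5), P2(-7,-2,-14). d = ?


dx=-20, dy=6, dz=-19
d = sqrt(400+36+361) = sqrt(797) = 28.2312

28.2312


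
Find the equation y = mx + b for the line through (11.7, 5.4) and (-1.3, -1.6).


m = (-7.0)/(-13.0) = 0.5385
b = y1 - m*x1 = 5.4 - (-7.0*11.7)/(-13.0) = 5.4 - 6.3000 = -0.9000

y = 0.5385x - 0.9000


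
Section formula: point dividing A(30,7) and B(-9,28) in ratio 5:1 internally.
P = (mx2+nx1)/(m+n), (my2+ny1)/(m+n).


Px = (5*(-9) + 1*30)/6 = -15/6 = -2.5000
Py = (5*28 + 1*7)/6 = 147/6 = 24.5000

P = (-2.5000, 24.5000)


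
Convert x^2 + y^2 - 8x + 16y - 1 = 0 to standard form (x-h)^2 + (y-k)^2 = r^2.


h = -D/2 = 8/2 = 4
k = -E/2 = -16/2 = -8
r^2 = h^2 + k^2 - F = 16 + 64 + 1 = 81
r = 9

Center (4, -8), radius = 9


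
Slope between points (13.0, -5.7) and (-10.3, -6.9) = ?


dy = -6.9 + 5.7 = -1.2
dx = -10.3 - 13.0 = -23.3
m = -1.2/(-23.3) = 0.0515

m = 0.0515


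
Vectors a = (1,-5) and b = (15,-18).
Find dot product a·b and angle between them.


a·b = 1*15 - 5*(-18) = 15 + 90 = 105
|a| = sqrt(1+25) = 5.0990
|b| = sqrt(225+324) = 23.4307
cos(theta) = 105/(sqrt(26)*sqrt(549)) = 105/sqrt(14274) = 0.878853
theta = arccos(105/sqrt(14274)) = 28.4956 degrees

a·b = 105, theta = 28.4956 deg


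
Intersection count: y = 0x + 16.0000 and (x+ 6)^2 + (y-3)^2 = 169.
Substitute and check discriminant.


Substitute y = 0x + 16.0000: (x+ 6)^2 + (0x+16.0000-3)^2 = 169
Expand to Ax^2 + Bx + C = 0, where b-k = 13
A = 1+m^2 = 1
B = 2(m(b-k) - h) = 2(0*13 + 6) = 12
C = h^2 + (b-k)^2 - r^2 = 36 + 169 - 169 = 36
disc = B^2-4AC = 144.0000 - 144.0000 = 0
disc = 0

1 intersection point (tangent)


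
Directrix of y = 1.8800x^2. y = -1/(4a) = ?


a = 1.8800
1/(4a) = 0.1330
directrix: y = -0.1330 = -0.1330

y = -0.1330


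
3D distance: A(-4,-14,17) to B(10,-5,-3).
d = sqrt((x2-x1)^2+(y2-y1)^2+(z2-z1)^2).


dx=14, dy=9, dz=-20
d = sqrt(196+81+400) = sqrt(677) = 26.0192

26.0192


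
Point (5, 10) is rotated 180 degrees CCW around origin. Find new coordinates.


cos(180) = -1, sin(180) = 0
x' = 5*(-1) - 10*0 = -5
y' = 5*0 + 10*(-1) = -10

(-5, -10)


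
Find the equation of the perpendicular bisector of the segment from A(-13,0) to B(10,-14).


Midpoint = (-1.5, -7)
Slope of AB = dy/dx = -14/23 = -0.6087
Perp slope = -dx/dy = 23/14 = 1.6429
b = My - (perp slope)*Mx = -7 + (23*(-1.5))/(-14) = -7 + 2.4643 = -4.5357

y = 1.6429x - 4.5357


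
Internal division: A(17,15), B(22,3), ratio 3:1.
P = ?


Px = (3*22 + 1*17)/4 = 83/4 = 20.7500
Py = (3*3 + 1*15)/4 = 24/4 = 6.0000

P = (20.7500, 6.0000)


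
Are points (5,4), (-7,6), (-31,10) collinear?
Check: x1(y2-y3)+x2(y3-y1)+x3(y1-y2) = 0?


5*(6-10) - 7*(10-4) - 31*(4-6)
= -20 - 42 + 62 = 0

Yes, collinear (determinant = 0)


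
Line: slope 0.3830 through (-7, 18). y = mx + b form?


y - 18 = 0.3830(x + 7)
y = 0.3830x + 18 - 0.3830*(-7)
y = 0.3830x + 20.6810

y = 0.3830x + 20.6810


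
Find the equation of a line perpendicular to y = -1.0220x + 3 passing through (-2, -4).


Perpendicular slope = -1/m1 = -1/(-1.0220) = 0.9785
b2 = y0 - m2*x0 = -4 - 2/(-1.0220) = -4 + 1.9569 = -2.0431

y = 0.9785x - 2.0431


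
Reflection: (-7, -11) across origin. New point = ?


Reflection rule for origin: (-x, -y)
(-7, -11) -> (7, 11)

(7, 11)


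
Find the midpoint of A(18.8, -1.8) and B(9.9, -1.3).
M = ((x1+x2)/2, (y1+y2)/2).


Mx = (18.8 + 9.9)/2 = 28.7/2 = 14.3500
My = (-1.8 - 1.3)/2 = -3.1/2 = -1.5500

(14.3500, -1.5500)


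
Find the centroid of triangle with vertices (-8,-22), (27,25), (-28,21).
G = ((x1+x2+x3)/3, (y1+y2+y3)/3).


Gx = (-8+27- 28)/3 = -9/3 = -3.0000
Gy = (-22+25+21)/3 = 24/3 = 8.0000

G = (-3.0000, 8.0000)


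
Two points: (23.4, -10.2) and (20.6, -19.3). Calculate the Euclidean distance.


dx = 20.6 - 23.4 = -2.8
dy = -19.3 + 10.2 = -9.1
d = sqrt(7.84 + 82.81) = sqrt(90.65) = 9.5210

9.5210


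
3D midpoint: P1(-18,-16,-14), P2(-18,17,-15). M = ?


Mx = (-18- 18)/2 = -18.0000
My = (-16+17)/2 = 0.5000
Mz = (-14- 15)/2 = -14.5000

M = (-18.0000, 0.5000, -14.5000)


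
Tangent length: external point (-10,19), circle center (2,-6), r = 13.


d = sqrt((-10-2)^2 + (19+ 6)^2) = sqrt(144+625) = 27.7308
L = sqrt(769.0000 - 169) = sqrt(600.0000) = 24.4949

24.4949


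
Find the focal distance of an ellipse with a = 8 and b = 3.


c^2 = 8^2 - 3^2 = 64 - 9 = 55
c = sqrt(55) = 7.4162

c = 7.4162


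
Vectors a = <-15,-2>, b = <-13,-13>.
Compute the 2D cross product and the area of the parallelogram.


cross = -15*(-13) + 2*(-13) = 195 - 26 = 169
Parallelogram area = |169| = 169

cross = 169, parallelogram area = 169


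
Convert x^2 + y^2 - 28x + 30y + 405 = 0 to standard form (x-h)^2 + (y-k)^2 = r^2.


h = -D/2 = 28/2 = 14
k = -E/2 = -30/2 = -15
r^2 = h^2 + k^2 - F = 196 + 225 - 405 = 16
r = 4

Center (14, -15), radius = 4


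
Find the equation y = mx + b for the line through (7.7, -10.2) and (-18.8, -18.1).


m = (-7.9)/(-26.5) = 0.2981
b = y1 - m*x1 = -10.2 - (-7.9*7.7)/(-26.5) = -10.2 - 2.2955 = -12.4955

y = 0.2981x - 12.4955


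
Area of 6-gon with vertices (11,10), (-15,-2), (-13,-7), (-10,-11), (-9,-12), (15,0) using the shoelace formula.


sum(xi*y_{i+1}) = 11*(-2) - 15*(-7) - 13*(-11) - 10*(-12) - 9*0 + 15*10 = 496
sum(yi*x_{i+1}) = 10*(-15) - 2*(-13) - 7*(-10) - 11*(-9) - 12*15 + 0*11 = -135
Area = |496 + 135|/2 = 631/2 = 315.5000

315.5000 sq units


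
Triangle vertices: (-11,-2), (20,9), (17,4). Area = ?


-11*(9-4) = -55
20*(4+ 2) = 120
17*(-2-9) = -187
sum = -122
Area = |-122|/2 = 61.0000

61.0000 sq units


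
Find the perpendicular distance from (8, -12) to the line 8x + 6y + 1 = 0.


|8*8 + 6*(-12) + 1| = |-7| = 7
sqrt(64 + 36) = sqrt(100) = 10.0000
d = 7/sqrt(100) = 0.7000

0.7000


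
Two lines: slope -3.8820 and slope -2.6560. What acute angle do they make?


m1-m2 = -1.226
1+m1*m2 = 11.310592
tan(theta) = |-1.226/11.310592| = 0.108394
theta = arctan(|-1.226/11.310592|) = 6.1864 degrees (acute angle)

6.1864 degrees


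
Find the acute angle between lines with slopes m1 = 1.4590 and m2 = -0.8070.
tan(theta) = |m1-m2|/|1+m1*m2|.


m1-m2 = 2.266
1+m1*m2 = -0.177413
tan(theta) = |2.266/(-0.177413)| = 12.772457
theta = arctan(|2.266/(-0.177413)|) = 85.5232 degrees (acute angle)

85.5232 degrees


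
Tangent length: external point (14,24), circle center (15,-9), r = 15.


d = sqrt((14-15)^2 + (24+ 9)^2) = sqrt(1+1089) = 33.0151
L = sqrt(1090.0000 - 225) = sqrt(865.0000) = 29.4109

29.4109


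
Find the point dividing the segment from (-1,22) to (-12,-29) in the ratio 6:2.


Px = (6*(-12) + 2*(-1))/8 = -74/8 = -9.2500
Py = (6*(-29) + 2*22)/8 = -130/8 = -16.2500

P = (-9.2500, -16.2500)


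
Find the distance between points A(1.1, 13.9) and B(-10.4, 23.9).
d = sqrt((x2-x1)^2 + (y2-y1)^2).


dx = -10.4 - 1.1 = -11.5
dy = 23.9 - 13.9 = 10
d = sqrt(132.25 + 100) = sqrt(232.25) = 15.2398

15.2398


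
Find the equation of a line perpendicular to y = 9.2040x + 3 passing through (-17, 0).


Perpendicular slope = -1/m1 = -1/9.2040 = -0.1086
b2 = y0 - m2*x0 = 0 - 17/9.2040 = 0 - 1.8470 = -1.8470

y = -0.1086x - 1.8470


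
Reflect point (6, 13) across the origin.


Reflection rule for origin: (-x, -y)
(6, 13) -> (-6, -13)

(-6, -13)


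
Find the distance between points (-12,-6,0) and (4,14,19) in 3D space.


dx=16, dy=20, dz=19
d = sqrt(256+400+361) = sqrt(1017) = 31.8904

31.8904


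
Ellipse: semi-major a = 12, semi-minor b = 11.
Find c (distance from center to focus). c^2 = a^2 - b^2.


c^2 = 12^2 - 11^2 = 144 - 121 = 23
c = sqrt(23) = 4.7958

c = 4.7958


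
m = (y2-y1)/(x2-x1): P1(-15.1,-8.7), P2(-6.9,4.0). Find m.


dy = 4.0 + 8.7 = 12.7
dx = -6.9 + 15.1 = 8.2
m = 12.7/8.2 = 1.5488

m = 1.5488
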